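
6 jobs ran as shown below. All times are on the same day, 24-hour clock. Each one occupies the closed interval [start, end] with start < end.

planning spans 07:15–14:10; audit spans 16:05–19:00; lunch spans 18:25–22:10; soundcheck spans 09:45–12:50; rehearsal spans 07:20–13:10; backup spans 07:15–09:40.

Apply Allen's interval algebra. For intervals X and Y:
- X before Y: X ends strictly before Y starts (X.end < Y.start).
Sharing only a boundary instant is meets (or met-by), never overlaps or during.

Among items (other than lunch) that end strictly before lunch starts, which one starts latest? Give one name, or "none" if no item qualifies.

Target lunch = [18:25, 22:10].
audit [16:05, 19:00] → overlaps → excluded.
backup [07:15, 09:40] → before → candidate.
planning [07:15, 14:10] → before → candidate.
rehearsal [07:20, 13:10] → before → candidate.
soundcheck [09:45, 12:50] → before → candidate.
Among candidates, latest start is 09:45 → soundcheck.

soundcheck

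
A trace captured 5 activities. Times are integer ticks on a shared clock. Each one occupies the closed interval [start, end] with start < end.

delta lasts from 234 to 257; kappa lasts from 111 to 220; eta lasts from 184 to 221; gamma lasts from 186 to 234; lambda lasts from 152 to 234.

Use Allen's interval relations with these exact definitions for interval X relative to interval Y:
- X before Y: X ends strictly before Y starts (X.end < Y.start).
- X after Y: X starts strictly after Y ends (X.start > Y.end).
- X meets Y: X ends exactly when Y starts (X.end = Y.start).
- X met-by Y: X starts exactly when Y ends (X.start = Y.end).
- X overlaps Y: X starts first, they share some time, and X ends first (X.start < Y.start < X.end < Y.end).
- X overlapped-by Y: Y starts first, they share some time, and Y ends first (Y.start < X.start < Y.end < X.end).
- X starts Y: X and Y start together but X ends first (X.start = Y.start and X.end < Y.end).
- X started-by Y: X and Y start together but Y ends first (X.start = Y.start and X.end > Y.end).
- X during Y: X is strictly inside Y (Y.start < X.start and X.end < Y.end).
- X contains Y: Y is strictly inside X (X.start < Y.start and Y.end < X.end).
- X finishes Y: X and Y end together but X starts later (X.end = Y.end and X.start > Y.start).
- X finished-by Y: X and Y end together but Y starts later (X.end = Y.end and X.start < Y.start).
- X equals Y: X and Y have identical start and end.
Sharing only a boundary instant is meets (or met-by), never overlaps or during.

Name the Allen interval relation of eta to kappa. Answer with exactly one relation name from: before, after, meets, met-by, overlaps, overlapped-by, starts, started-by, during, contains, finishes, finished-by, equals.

eta = [184, 221]; kappa = [111, 220].
Compare endpoints: eta.start > kappa.start, eta.start < kappa.end, eta.end > kappa.start, eta.end > kappa.end.
That pattern is 'overlapped-by'.

overlapped-by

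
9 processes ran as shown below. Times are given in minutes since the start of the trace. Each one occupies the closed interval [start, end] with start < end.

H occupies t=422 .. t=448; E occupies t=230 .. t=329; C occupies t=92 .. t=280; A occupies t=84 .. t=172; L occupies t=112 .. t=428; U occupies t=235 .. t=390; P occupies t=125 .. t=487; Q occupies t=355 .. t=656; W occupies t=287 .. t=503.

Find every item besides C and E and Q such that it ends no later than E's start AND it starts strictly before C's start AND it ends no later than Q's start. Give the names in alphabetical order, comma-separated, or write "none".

Conditions: its end is no later than E's start (X.end <= t=230) AND its start is strictly before C's start (X.start < t=92) AND its end is no later than Q's start (X.end <= t=355).
A: end t=172 <= t=230? ✓; start t=84 < t=92? ✓; end t=172 <= t=355? ✓ → yes.
H: end t=448 <= t=230? ✗; start t=422 < t=92? ✗; end t=448 <= t=355? ✗ → no.
L: end t=428 <= t=230? ✗; start t=112 < t=92? ✗; end t=428 <= t=355? ✗ → no.
P: end t=487 <= t=230? ✗; start t=125 < t=92? ✗; end t=487 <= t=355? ✗ → no.
U: end t=390 <= t=230? ✗; start t=235 < t=92? ✗; end t=390 <= t=355? ✗ → no.
W: end t=503 <= t=230? ✗; start t=287 < t=92? ✗; end t=503 <= t=355? ✗ → no.
Result: A.

A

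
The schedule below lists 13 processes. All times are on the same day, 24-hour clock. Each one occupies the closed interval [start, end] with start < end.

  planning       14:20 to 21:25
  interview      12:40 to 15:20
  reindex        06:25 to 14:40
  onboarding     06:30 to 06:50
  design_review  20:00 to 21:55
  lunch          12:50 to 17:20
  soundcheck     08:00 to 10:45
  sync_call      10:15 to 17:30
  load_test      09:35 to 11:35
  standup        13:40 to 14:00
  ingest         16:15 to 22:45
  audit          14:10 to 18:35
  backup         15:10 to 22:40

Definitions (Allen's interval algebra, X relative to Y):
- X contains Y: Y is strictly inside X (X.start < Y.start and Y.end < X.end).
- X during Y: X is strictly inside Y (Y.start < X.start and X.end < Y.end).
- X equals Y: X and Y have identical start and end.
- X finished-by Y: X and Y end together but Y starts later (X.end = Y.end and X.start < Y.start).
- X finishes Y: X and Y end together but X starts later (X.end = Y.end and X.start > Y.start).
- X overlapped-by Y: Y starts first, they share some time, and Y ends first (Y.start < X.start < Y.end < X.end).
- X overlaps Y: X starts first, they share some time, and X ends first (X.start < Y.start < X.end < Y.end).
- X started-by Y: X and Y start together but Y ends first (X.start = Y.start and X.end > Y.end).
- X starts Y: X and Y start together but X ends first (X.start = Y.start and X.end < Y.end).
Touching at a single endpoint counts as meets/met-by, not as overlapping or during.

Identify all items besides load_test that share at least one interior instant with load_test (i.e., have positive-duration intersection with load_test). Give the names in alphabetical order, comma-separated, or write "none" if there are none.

Target load_test = [09:35, 11:35].
audit [14:10, 18:35] → after → no.
backup [15:10, 22:40] → after → no.
design_review [20:00, 21:55] → after → no.
ingest [16:15, 22:45] → after → no.
interview [12:40, 15:20] → after → no.
lunch [12:50, 17:20] → after → no.
onboarding [06:30, 06:50] → before → no.
planning [14:20, 21:25] → after → no.
reindex [06:25, 14:40] → contains → yes.
soundcheck [08:00, 10:45] → overlaps → yes.
standup [13:40, 14:00] → after → no.
sync_call [10:15, 17:30] → overlapped-by → yes.
Result: reindex, soundcheck, sync_call.

reindex, soundcheck, sync_call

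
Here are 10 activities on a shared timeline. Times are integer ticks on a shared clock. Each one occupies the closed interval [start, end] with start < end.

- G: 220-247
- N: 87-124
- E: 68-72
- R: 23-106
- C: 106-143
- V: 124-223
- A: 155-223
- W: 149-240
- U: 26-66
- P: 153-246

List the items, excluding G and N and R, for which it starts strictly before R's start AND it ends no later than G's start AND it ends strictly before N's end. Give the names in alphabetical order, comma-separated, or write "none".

none

Conditions: its start is strictly before R's start (X.start < 23) AND its end is no later than G's start (X.end <= 220) AND its end is strictly before N's end (X.end < 124).
A: start 155 < 23? ✗; end 223 <= 220? ✗; end 223 < 124? ✗ → no.
C: start 106 < 23? ✗; end 143 <= 220? ✓; end 143 < 124? ✗ → no.
E: start 68 < 23? ✗; end 72 <= 220? ✓; end 72 < 124? ✓ → no.
P: start 153 < 23? ✗; end 246 <= 220? ✗; end 246 < 124? ✗ → no.
U: start 26 < 23? ✗; end 66 <= 220? ✓; end 66 < 124? ✓ → no.
V: start 124 < 23? ✗; end 223 <= 220? ✗; end 223 < 124? ✗ → no.
W: start 149 < 23? ✗; end 240 <= 220? ✗; end 240 < 124? ✗ → no.
Result: none.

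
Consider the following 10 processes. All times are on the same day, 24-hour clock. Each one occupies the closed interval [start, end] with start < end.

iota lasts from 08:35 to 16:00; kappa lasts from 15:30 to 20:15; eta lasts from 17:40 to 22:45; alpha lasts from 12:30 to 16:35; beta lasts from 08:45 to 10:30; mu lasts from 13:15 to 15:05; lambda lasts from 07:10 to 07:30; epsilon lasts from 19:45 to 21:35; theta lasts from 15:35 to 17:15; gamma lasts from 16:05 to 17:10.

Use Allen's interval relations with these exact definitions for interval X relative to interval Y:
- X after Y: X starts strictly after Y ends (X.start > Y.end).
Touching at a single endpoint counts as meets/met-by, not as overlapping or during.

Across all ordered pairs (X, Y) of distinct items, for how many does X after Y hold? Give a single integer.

30

Checking all 90 ordered pairs for relation 'after'; matching pairs in alphabetical order:
(alpha, beta): alpha after beta ✓
(alpha, lambda): alpha after lambda ✓
(beta, lambda): beta after lambda ✓
(epsilon, alpha): epsilon after alpha ✓
(epsilon, beta): epsilon after beta ✓
(epsilon, gamma): epsilon after gamma ✓
(epsilon, iota): epsilon after iota ✓
(epsilon, lambda): epsilon after lambda ✓
(epsilon, mu): epsilon after mu ✓
(epsilon, theta): epsilon after theta ✓
(eta, alpha): eta after alpha ✓
(eta, beta): eta after beta ✓
(eta, gamma): eta after gamma ✓
(eta, iota): eta after iota ✓
(eta, lambda): eta after lambda ✓
(eta, mu): eta after mu ✓
(eta, theta): eta after theta ✓
(gamma, beta): gamma after beta ✓
(gamma, iota): gamma after iota ✓
(gamma, lambda): gamma after lambda ✓
(gamma, mu): gamma after mu ✓
(iota, lambda): iota after lambda ✓
(kappa, beta): kappa after beta ✓
(kappa, lambda): kappa after lambda ✓
... plus 6 further pairs not listed.
Count: 30.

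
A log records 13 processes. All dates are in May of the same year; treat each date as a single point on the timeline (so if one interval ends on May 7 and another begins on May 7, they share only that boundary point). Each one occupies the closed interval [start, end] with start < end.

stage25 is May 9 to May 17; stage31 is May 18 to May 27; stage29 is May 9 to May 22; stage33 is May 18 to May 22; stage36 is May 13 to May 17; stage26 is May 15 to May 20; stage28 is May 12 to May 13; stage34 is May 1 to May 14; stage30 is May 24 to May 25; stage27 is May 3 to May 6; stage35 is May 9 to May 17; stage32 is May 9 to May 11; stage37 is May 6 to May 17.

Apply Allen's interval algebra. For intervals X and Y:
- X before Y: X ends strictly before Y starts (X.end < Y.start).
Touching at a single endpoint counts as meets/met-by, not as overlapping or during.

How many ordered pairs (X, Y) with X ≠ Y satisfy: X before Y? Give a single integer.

39

Checking all 156 ordered pairs for relation 'before'; matching pairs in alphabetical order:
(stage25, stage30): stage25 before stage30 ✓
(stage25, stage31): stage25 before stage31 ✓
(stage25, stage33): stage25 before stage33 ✓
(stage26, stage30): stage26 before stage30 ✓
(stage27, stage25): stage27 before stage25 ✓
(stage27, stage26): stage27 before stage26 ✓
(stage27, stage28): stage27 before stage28 ✓
(stage27, stage29): stage27 before stage29 ✓
(stage27, stage30): stage27 before stage30 ✓
(stage27, stage31): stage27 before stage31 ✓
(stage27, stage32): stage27 before stage32 ✓
(stage27, stage33): stage27 before stage33 ✓
(stage27, stage35): stage27 before stage35 ✓
(stage27, stage36): stage27 before stage36 ✓
(stage28, stage26): stage28 before stage26 ✓
(stage28, stage30): stage28 before stage30 ✓
(stage28, stage31): stage28 before stage31 ✓
(stage28, stage33): stage28 before stage33 ✓
(stage29, stage30): stage29 before stage30 ✓
(stage32, stage26): stage32 before stage26 ✓
(stage32, stage28): stage32 before stage28 ✓
(stage32, stage30): stage32 before stage30 ✓
(stage32, stage31): stage32 before stage31 ✓
(stage32, stage33): stage32 before stage33 ✓
... plus 15 further pairs not listed.
Count: 39.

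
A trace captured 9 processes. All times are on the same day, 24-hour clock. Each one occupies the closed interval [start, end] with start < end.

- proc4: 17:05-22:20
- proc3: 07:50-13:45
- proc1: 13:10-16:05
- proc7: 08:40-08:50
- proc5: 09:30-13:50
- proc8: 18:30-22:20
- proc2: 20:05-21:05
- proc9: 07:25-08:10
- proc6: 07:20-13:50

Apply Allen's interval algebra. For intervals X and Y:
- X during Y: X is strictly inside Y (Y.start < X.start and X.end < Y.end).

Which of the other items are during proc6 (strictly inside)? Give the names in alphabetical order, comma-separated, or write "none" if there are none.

proc3, proc7, proc9

Target proc6 = [07:20, 13:50].
proc1 [13:10, 16:05] → overlapped-by → no.
proc2 [20:05, 21:05] → after → no.
proc3 [07:50, 13:45] → during → yes.
proc4 [17:05, 22:20] → after → no.
proc5 [09:30, 13:50] → finishes → no.
proc7 [08:40, 08:50] → during → yes.
proc8 [18:30, 22:20] → after → no.
proc9 [07:25, 08:10] → during → yes.
Result: proc3, proc7, proc9.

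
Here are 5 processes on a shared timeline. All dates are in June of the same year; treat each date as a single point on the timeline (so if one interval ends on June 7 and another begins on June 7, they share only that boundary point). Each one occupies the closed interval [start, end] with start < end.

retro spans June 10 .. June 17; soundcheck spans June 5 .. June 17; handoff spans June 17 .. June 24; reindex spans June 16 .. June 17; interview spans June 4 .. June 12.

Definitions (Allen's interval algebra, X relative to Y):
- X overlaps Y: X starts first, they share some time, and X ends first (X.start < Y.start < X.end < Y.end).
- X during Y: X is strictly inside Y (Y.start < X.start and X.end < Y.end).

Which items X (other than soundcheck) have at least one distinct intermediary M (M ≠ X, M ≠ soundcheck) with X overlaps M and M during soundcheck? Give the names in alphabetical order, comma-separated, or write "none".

none

Target soundcheck = [June 5, June 17].
Intermediaries M with M during soundcheck: none.
Union: none.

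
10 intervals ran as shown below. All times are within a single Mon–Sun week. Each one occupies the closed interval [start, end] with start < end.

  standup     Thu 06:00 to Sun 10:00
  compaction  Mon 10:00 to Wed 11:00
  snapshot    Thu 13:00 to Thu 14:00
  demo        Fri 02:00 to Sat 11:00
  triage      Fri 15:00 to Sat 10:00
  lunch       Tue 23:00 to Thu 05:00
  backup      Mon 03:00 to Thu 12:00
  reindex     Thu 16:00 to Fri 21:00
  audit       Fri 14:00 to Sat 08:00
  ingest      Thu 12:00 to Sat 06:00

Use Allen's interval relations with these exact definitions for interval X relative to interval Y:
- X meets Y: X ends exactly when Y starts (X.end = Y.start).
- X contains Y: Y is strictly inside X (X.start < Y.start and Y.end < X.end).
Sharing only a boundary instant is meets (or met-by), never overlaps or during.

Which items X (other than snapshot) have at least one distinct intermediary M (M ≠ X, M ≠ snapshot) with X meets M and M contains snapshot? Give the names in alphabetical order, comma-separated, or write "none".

backup

Target snapshot = [Thu 13:00, Thu 14:00].
Intermediaries M with M contains snapshot: ingest, standup.
Via ingest — items with X meets ingest: backup.
Via standup — items with X meets standup: none.
Union: backup.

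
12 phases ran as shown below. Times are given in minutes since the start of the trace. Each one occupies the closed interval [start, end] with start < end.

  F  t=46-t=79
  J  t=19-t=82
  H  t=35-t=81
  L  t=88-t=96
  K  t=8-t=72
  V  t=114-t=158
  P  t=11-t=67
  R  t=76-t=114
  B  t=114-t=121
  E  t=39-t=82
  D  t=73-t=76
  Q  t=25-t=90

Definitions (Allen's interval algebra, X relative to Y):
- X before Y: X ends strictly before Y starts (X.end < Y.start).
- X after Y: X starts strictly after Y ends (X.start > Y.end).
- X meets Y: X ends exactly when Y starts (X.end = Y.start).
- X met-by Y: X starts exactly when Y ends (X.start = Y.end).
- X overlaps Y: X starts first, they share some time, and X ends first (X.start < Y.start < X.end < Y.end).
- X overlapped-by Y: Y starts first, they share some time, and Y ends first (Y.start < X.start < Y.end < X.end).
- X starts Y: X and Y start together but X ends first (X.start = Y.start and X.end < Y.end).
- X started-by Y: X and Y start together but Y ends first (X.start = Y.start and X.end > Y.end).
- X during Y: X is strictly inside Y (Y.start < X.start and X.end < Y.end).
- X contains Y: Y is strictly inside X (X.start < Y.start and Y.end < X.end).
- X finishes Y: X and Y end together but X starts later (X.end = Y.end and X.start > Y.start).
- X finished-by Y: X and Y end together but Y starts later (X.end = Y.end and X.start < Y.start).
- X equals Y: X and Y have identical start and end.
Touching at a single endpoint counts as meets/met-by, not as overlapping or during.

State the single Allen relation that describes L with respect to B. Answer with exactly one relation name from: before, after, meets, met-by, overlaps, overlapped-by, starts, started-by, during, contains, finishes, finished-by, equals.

before

L = [t=88, t=96]; B = [t=114, t=121].
Compare endpoints: L.start < B.start, L.start < B.end, L.end < B.start, L.end < B.end.
That pattern is 'before'.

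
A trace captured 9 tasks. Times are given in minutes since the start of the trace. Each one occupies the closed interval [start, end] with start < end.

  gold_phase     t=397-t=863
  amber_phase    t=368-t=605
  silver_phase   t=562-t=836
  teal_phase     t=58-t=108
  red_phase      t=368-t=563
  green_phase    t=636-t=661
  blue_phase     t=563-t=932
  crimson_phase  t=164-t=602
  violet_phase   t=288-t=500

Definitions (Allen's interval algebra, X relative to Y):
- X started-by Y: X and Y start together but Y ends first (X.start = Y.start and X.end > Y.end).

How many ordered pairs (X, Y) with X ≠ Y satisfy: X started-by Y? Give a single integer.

1

Checking all 72 ordered pairs for relation 'started-by'; matching pairs in alphabetical order:
(amber_phase, red_phase): amber_phase started-by red_phase ✓
Count: 1.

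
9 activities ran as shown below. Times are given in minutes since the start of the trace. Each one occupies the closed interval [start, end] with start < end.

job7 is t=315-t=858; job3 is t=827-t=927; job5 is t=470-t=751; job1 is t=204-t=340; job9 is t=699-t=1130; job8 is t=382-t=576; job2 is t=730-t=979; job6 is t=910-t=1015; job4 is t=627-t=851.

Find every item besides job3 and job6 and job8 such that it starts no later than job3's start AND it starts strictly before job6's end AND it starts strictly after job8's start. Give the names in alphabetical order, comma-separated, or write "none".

Conditions: its start is no later than job3's start (X.start <= t=827) AND its start is strictly before job6's end (X.start < t=1015) AND its start is strictly after job8's start (X.start > t=382).
job1: start t=204 <= t=827? ✓; start t=204 < t=1015? ✓; start t=204 > t=382? ✗ → no.
job2: start t=730 <= t=827? ✓; start t=730 < t=1015? ✓; start t=730 > t=382? ✓ → yes.
job4: start t=627 <= t=827? ✓; start t=627 < t=1015? ✓; start t=627 > t=382? ✓ → yes.
job5: start t=470 <= t=827? ✓; start t=470 < t=1015? ✓; start t=470 > t=382? ✓ → yes.
job7: start t=315 <= t=827? ✓; start t=315 < t=1015? ✓; start t=315 > t=382? ✗ → no.
job9: start t=699 <= t=827? ✓; start t=699 < t=1015? ✓; start t=699 > t=382? ✓ → yes.
Result: job2, job4, job5, job9.

job2, job4, job5, job9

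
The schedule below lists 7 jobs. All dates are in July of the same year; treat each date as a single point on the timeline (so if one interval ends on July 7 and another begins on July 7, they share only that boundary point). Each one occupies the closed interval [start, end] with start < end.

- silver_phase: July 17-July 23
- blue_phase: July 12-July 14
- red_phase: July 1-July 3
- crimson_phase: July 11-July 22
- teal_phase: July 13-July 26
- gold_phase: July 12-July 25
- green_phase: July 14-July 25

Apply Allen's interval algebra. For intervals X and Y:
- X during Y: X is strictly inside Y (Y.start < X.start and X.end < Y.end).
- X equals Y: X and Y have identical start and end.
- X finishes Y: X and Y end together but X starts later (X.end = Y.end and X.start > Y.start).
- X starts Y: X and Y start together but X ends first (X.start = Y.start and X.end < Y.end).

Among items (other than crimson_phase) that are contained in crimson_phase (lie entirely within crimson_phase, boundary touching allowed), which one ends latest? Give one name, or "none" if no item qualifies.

Target crimson_phase = [July 11, July 22].
blue_phase [July 12, July 14] → during → candidate.
gold_phase [July 12, July 25] → overlapped-by → excluded.
green_phase [July 14, July 25] → overlapped-by → excluded.
red_phase [July 1, July 3] → before → excluded.
silver_phase [July 17, July 23] → overlapped-by → excluded.
teal_phase [July 13, July 26] → overlapped-by → excluded.
Among candidates, latest end is July 14 → blue_phase.

blue_phase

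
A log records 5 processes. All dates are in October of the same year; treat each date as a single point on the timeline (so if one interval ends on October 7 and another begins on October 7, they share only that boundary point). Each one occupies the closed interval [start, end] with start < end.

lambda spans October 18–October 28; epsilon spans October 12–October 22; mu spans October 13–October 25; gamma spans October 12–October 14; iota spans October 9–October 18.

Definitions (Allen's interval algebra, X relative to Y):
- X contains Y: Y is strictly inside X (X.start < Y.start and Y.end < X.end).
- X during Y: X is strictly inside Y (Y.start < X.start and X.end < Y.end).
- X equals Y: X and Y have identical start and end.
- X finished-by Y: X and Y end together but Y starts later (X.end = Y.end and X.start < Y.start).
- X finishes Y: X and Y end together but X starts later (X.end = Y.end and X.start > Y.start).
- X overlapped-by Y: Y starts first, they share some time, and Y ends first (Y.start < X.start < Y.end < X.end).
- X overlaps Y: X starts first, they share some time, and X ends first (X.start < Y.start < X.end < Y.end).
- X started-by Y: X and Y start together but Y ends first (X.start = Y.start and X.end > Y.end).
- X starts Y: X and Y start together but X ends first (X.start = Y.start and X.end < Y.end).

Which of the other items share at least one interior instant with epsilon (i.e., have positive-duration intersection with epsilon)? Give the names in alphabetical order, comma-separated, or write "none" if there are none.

Target epsilon = [October 12, October 22].
gamma [October 12, October 14] → starts → yes.
iota [October 9, October 18] → overlaps → yes.
lambda [October 18, October 28] → overlapped-by → yes.
mu [October 13, October 25] → overlapped-by → yes.
Result: gamma, iota, lambda, mu.

gamma, iota, lambda, mu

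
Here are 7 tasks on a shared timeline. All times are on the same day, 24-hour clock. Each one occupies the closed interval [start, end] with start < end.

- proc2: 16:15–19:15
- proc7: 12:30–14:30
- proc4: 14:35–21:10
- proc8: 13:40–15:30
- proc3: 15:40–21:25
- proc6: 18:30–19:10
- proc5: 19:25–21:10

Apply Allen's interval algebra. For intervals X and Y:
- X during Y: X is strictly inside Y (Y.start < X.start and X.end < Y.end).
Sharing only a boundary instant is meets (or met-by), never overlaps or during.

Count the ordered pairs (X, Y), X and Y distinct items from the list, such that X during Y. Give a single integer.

6

Checking all 42 ordered pairs for relation 'during'; matching pairs in alphabetical order:
(proc2, proc3): proc2 during proc3 ✓
(proc2, proc4): proc2 during proc4 ✓
(proc5, proc3): proc5 during proc3 ✓
(proc6, proc2): proc6 during proc2 ✓
(proc6, proc3): proc6 during proc3 ✓
(proc6, proc4): proc6 during proc4 ✓
Count: 6.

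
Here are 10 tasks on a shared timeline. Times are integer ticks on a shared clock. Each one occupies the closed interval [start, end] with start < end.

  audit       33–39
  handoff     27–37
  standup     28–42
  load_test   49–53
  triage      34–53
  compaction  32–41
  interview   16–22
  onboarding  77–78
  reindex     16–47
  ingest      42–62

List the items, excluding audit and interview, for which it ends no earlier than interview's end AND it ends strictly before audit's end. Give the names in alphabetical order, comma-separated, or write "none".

Conditions: its end is no earlier than interview's end (X.end >= 22) AND its end is strictly before audit's end (X.end < 39).
compaction: end 41 >= 22? ✓; end 41 < 39? ✗ → no.
handoff: end 37 >= 22? ✓; end 37 < 39? ✓ → yes.
ingest: end 62 >= 22? ✓; end 62 < 39? ✗ → no.
load_test: end 53 >= 22? ✓; end 53 < 39? ✗ → no.
onboarding: end 78 >= 22? ✓; end 78 < 39? ✗ → no.
reindex: end 47 >= 22? ✓; end 47 < 39? ✗ → no.
standup: end 42 >= 22? ✓; end 42 < 39? ✗ → no.
triage: end 53 >= 22? ✓; end 53 < 39? ✗ → no.
Result: handoff.

handoff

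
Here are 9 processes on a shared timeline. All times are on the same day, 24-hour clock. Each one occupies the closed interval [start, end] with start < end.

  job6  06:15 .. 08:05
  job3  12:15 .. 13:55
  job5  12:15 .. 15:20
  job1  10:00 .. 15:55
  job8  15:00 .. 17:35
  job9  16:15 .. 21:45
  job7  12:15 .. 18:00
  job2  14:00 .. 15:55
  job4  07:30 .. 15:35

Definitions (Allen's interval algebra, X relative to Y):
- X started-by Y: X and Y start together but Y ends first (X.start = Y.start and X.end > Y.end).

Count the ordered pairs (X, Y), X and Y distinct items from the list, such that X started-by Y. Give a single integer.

3

Checking all 72 ordered pairs for relation 'started-by'; matching pairs in alphabetical order:
(job5, job3): job5 started-by job3 ✓
(job7, job3): job7 started-by job3 ✓
(job7, job5): job7 started-by job5 ✓
Count: 3.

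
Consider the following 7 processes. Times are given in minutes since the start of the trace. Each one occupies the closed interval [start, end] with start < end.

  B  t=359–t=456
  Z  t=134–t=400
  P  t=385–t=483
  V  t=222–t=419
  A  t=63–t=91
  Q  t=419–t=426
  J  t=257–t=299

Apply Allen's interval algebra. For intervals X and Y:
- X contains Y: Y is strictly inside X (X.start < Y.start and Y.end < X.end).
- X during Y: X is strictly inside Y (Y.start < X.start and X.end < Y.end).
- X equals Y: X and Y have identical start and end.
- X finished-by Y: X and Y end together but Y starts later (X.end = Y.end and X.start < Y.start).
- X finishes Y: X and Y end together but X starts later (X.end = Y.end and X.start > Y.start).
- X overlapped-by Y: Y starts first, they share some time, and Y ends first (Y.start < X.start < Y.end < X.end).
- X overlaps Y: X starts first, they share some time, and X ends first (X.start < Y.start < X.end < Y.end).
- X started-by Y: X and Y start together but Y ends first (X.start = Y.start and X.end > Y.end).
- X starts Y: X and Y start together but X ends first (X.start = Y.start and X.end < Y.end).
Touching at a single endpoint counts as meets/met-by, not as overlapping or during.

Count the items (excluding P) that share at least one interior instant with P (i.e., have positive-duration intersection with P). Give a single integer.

Target P = [t=385, t=483].
A [t=63, t=91] → before → no.
B [t=359, t=456] → overlaps → counts.
J [t=257, t=299] → before → no.
Q [t=419, t=426] → during → counts.
V [t=222, t=419] → overlaps → counts.
Z [t=134, t=400] → overlaps → counts.
Total: 4.

4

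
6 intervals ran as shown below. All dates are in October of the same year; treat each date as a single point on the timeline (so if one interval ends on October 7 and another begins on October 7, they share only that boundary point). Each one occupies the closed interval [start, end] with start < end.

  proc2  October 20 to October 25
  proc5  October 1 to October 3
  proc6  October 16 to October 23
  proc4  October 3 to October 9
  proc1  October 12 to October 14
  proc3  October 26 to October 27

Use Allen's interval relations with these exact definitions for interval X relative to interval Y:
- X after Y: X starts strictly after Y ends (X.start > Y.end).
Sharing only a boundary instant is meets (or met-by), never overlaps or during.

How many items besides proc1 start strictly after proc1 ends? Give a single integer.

Target proc1 = [October 12, October 14].
proc2 [October 20, October 25] → after → counts.
proc3 [October 26, October 27] → after → counts.
proc4 [October 3, October 9] → before → no.
proc5 [October 1, October 3] → before → no.
proc6 [October 16, October 23] → after → counts.
Total: 3.

3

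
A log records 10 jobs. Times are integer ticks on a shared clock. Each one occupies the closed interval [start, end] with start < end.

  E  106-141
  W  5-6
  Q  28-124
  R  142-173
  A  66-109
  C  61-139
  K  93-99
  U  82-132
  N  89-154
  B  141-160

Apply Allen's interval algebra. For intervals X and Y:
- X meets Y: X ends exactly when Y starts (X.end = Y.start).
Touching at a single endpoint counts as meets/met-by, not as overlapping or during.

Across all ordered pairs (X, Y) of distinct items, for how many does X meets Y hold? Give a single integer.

1

Checking all 90 ordered pairs for relation 'meets'; matching pairs in alphabetical order:
(E, B): E meets B ✓
Count: 1.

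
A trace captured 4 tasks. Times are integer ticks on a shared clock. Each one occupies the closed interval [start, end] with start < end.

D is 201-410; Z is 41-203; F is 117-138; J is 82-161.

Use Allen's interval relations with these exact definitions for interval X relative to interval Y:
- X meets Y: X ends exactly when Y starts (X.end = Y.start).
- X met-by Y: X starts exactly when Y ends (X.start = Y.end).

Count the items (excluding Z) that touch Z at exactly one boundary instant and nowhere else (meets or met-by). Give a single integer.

Target Z = [41, 203].
D [201, 410] → overlapped-by → no.
F [117, 138] → during → no.
J [82, 161] → during → no.
Total: 0.

0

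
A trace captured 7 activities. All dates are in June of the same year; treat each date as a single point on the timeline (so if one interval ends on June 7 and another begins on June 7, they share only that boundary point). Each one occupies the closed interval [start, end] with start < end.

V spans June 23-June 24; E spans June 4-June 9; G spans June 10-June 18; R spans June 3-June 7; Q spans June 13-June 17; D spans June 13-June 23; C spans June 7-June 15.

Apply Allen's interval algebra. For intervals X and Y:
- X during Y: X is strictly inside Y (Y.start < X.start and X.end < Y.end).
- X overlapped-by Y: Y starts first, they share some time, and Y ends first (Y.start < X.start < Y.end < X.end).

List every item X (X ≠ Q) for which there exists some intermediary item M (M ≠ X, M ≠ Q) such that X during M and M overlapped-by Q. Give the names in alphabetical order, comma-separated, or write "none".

none

Target Q = [June 13, June 17].
Intermediaries M with M overlapped-by Q: none.
Union: none.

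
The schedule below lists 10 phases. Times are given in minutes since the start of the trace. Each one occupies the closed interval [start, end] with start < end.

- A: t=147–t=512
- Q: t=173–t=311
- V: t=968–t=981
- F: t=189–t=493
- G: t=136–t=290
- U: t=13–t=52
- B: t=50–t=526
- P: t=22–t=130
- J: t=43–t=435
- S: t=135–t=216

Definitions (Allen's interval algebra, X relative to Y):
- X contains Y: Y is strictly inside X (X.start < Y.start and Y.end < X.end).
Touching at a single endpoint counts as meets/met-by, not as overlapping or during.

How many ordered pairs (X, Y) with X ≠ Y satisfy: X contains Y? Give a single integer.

10

Checking all 90 ordered pairs for relation 'contains'; matching pairs in alphabetical order:
(A, F): A contains F ✓
(A, Q): A contains Q ✓
(B, A): B contains A ✓
(B, F): B contains F ✓
(B, G): B contains G ✓
(B, Q): B contains Q ✓
(B, S): B contains S ✓
(J, G): J contains G ✓
(J, Q): J contains Q ✓
(J, S): J contains S ✓
Count: 10.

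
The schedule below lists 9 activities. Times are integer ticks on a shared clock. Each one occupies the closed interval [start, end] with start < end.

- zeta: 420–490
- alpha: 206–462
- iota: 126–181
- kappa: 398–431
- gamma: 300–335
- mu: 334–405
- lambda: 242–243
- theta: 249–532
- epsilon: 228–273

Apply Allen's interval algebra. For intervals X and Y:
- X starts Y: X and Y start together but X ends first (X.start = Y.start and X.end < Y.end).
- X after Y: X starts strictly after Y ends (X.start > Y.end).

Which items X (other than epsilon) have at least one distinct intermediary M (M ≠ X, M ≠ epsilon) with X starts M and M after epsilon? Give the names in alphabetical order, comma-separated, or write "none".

Target epsilon = [228, 273].
Intermediaries M with M after epsilon: gamma, kappa, mu, zeta.
Via gamma — items with X starts gamma: none.
Via kappa — items with X starts kappa: none.
Via mu — items with X starts mu: none.
Via zeta — items with X starts zeta: none.
Union: none.

none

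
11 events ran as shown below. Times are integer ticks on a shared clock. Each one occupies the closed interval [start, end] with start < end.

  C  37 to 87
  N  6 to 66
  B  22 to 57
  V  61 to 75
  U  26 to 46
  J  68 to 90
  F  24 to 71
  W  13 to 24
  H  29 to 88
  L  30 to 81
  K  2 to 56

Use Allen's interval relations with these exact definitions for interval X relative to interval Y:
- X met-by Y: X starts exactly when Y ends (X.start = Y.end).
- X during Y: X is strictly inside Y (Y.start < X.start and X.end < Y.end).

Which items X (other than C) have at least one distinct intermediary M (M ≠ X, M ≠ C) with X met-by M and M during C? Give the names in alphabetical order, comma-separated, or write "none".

none

Target C = [37, 87].
Intermediaries M with M during C: V.
Via V — items with X met-by V: none.
Union: none.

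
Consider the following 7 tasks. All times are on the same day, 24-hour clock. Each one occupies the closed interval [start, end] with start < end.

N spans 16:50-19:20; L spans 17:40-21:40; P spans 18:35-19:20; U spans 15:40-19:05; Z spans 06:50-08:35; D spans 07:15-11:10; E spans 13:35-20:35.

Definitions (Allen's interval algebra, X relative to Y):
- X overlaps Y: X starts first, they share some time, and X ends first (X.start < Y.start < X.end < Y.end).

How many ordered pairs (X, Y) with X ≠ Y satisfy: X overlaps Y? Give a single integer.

6

Checking all 42 ordered pairs for relation 'overlaps'; matching pairs in alphabetical order:
(E, L): E overlaps L ✓
(N, L): N overlaps L ✓
(U, L): U overlaps L ✓
(U, N): U overlaps N ✓
(U, P): U overlaps P ✓
(Z, D): Z overlaps D ✓
Count: 6.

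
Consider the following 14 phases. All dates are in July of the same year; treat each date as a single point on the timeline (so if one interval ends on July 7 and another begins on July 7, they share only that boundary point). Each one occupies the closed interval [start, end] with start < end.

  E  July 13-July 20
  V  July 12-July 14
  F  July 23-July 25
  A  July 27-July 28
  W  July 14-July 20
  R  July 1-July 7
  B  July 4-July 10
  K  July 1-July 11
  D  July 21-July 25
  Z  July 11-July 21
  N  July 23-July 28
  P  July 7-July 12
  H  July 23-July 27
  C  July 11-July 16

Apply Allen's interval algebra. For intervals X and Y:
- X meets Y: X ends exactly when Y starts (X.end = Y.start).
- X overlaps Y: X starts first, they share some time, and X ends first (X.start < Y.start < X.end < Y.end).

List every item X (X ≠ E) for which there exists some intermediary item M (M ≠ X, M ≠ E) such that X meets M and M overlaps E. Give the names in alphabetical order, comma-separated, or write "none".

Target E = [July 13, July 20].
Intermediaries M with M overlaps E: C, V.
Via C — items with X meets C: K.
Via V — items with X meets V: P.
Union: K, P.

K, P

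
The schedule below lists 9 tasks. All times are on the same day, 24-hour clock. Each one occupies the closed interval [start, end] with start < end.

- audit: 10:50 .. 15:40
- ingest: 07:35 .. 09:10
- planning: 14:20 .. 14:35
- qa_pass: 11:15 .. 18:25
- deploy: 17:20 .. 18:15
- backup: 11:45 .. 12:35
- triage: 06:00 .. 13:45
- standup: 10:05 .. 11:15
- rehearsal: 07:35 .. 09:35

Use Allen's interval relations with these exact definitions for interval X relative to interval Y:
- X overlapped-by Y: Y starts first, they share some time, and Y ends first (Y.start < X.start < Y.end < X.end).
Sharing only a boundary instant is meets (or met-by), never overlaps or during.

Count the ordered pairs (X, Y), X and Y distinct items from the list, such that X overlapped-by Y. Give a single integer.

Checking all 72 ordered pairs for relation 'overlapped-by'; matching pairs in alphabetical order:
(audit, standup): audit overlapped-by standup ✓
(audit, triage): audit overlapped-by triage ✓
(qa_pass, audit): qa_pass overlapped-by audit ✓
(qa_pass, triage): qa_pass overlapped-by triage ✓
Count: 4.

4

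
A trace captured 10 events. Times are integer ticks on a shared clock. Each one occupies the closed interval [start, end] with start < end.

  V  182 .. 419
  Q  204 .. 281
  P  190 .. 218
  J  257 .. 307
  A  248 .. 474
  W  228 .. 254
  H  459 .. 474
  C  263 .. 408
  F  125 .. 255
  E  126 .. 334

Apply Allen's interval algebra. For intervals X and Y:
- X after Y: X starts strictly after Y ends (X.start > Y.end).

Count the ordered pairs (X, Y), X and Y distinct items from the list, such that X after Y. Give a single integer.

16

Checking all 90 ordered pairs for relation 'after'; matching pairs in alphabetical order:
(A, P): A after P ✓
(C, F): C after F ✓
(C, P): C after P ✓
(C, W): C after W ✓
(H, C): H after C ✓
(H, E): H after E ✓
(H, F): H after F ✓
(H, J): H after J ✓
(H, P): H after P ✓
(H, Q): H after Q ✓
(H, V): H after V ✓
(H, W): H after W ✓
(J, F): J after F ✓
(J, P): J after P ✓
(J, W): J after W ✓
(W, P): W after P ✓
Count: 16.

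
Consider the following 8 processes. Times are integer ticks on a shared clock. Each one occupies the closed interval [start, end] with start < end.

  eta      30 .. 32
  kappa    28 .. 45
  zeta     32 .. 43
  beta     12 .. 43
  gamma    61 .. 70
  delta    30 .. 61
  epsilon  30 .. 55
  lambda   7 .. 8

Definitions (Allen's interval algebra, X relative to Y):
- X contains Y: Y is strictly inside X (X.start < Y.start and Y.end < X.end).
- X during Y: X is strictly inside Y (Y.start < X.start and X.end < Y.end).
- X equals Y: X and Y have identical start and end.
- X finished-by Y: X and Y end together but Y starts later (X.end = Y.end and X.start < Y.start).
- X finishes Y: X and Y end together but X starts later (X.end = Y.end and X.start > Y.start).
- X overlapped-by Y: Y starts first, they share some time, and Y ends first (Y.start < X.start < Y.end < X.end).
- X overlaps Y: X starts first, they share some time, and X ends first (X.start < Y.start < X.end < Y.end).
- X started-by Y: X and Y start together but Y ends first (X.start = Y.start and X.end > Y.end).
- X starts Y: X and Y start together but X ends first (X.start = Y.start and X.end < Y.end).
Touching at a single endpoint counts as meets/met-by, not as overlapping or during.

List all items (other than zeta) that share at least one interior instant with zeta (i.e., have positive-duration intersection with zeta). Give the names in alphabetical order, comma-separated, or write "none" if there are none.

Target zeta = [32, 43].
beta [12, 43] → finished-by → yes.
delta [30, 61] → contains → yes.
epsilon [30, 55] → contains → yes.
eta [30, 32] → meets → no.
gamma [61, 70] → after → no.
kappa [28, 45] → contains → yes.
lambda [7, 8] → before → no.
Result: beta, delta, epsilon, kappa.

beta, delta, epsilon, kappa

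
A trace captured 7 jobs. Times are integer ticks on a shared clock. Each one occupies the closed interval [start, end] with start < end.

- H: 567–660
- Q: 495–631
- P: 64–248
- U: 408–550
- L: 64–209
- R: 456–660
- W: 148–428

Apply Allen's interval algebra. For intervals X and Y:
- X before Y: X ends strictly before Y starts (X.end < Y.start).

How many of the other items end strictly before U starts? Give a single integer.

2

Target U = [408, 550].
H [567, 660] → after → no.
L [64, 209] → before → counts.
P [64, 248] → before → counts.
Q [495, 631] → overlapped-by → no.
R [456, 660] → overlapped-by → no.
W [148, 428] → overlaps → no.
Total: 2.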